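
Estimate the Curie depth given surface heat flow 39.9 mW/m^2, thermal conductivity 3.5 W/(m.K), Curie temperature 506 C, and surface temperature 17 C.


T_Curie - T_surf = 506 - 17 = 489 C
Convert q to W/m^2: 39.9 mW/m^2 = 0.0399 W/m^2
d = 489 * 3.5 / 0.0399 = 42894.74 m

42894.74


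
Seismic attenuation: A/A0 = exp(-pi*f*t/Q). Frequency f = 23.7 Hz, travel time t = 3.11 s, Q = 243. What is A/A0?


pi*f*t/Q = pi*23.7*3.11/243 = 0.952911
A/A0 = exp(-0.952911) = 0.385617

0.385617


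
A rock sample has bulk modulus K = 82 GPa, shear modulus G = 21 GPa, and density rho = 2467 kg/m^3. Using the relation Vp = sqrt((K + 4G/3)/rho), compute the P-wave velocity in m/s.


First compute the effective modulus:
K + 4G/3 = 82e9 + 4*21e9/3 = 110000000000.0 Pa
Then divide by density:
110000000000.0 / 2467 = 44588569.1123 Pa/(kg/m^3)
Take the square root:
Vp = sqrt(44588569.1123) = 6677.47 m/s

6677.47


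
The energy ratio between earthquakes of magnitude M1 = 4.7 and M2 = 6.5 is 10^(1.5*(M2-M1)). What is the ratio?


M2 - M1 = 6.5 - 4.7 = 1.8
1.5 * 1.8 = 2.7
ratio = 10^2.7 = 501.19

501.19


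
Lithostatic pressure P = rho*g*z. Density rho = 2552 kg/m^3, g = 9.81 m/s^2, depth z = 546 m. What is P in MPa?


P = rho * g * z / 1e6
= 2552 * 9.81 * 546 / 1e6
= 13669175.52 / 1e6
= 13.6692 MPa

13.6692


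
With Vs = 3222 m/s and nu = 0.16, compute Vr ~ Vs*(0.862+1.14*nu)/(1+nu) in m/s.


Numerator factor = 0.862 + 1.14*0.16 = 1.0444
Denominator = 1 + 0.16 = 1.16
Vr = 3222 * 1.0444 / 1.16 = 2900.91 m/s

2900.91


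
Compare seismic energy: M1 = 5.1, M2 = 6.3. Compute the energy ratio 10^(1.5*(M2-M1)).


M2 - M1 = 6.3 - 5.1 = 1.2
1.5 * 1.2 = 1.8
ratio = 10^1.8 = 63.1

63.1


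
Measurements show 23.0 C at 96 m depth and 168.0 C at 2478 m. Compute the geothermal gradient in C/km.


dT = 168.0 - 23.0 = 145.0 C
dz = 2478 - 96 = 2382 m
gradient = dT/dz * 1000 = 145.0/2382 * 1000 = 60.8732 C/km

60.8732


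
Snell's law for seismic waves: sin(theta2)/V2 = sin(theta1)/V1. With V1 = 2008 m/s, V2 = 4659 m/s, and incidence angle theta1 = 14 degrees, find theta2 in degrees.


sin(theta1) = sin(14 deg) = 0.241922
sin(theta2) = V2/V1 * sin(theta1) = 4659/2008 * 0.241922 = 0.561312
theta2 = arcsin(0.561312) = 34.1466 degrees

34.1466


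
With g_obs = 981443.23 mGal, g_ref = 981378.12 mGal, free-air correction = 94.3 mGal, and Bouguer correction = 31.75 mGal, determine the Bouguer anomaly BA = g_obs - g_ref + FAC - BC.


BA = g_obs - g_ref + FAC - BC
= 981443.23 - 981378.12 + 94.3 - 31.75
= 127.66 mGal

127.66


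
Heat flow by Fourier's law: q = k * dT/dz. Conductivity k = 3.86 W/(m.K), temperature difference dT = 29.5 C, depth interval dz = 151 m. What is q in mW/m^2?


q = k * dT / dz * 1000
= 3.86 * 29.5 / 151 * 1000
= 0.754106 * 1000
= 754.106 mW/m^2

754.106


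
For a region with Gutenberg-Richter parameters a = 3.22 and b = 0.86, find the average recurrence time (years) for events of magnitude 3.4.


log10(N) = 3.22 - 0.86*3.4 = 0.296
N = 10^0.296 = 1.97697
T = 1/N = 1/1.97697 = 0.5058 years

0.5058


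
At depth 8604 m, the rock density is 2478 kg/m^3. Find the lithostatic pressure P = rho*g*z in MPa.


P = rho * g * z / 1e6
= 2478 * 9.81 * 8604 / 1e6
= 209156184.72 / 1e6
= 209.1562 MPa

209.1562


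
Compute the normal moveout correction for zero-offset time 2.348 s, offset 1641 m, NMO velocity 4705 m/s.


x/Vnmo = 1641/4705 = 0.348778
(x/Vnmo)^2 = 0.121646
t0^2 = 5.513104
sqrt(5.513104 + 0.121646) = 2.373763
dt = 2.373763 - 2.348 = 0.025763

0.025763


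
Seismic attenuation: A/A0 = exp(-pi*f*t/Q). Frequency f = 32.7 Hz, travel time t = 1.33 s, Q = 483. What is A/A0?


pi*f*t/Q = pi*32.7*1.33/483 = 0.28288
A/A0 = exp(-0.28288) = 0.75361

0.75361


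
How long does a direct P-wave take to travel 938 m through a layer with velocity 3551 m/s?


t = x / V
= 938 / 3551
= 0.2642 s

0.2642


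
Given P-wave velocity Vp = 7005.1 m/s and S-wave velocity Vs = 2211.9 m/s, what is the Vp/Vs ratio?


Vp/Vs = 7005.1 / 2211.9
= 3.167

3.167


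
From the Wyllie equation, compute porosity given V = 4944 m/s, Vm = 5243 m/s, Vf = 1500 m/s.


1/V - 1/Vm = 1/4944 - 1/5243 = 1.153e-05
1/Vf - 1/Vm = 1/1500 - 1/5243 = 0.00047594
phi = 1.153e-05 / 0.00047594 = 0.0242

0.0242


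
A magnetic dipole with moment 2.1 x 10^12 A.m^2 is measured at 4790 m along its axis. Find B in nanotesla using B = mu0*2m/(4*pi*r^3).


m = 2.1 x 10^12 = 2100000000000 A.m^2
2m = 4200000000000 A.m^2
r^3 = 4790^3 = 109902239000
B = (4pi*10^-7) * 4200000000000 / (4*pi * 109902239000) * 1e9
= 5277875.658031 / 1381072266621.88 * 1e9
= 3821.5782 nT

3821.5782


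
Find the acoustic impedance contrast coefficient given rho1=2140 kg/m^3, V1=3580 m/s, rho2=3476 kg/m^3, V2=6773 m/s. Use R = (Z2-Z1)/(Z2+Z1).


Z1 = 2140 * 3580 = 7661200
Z2 = 3476 * 6773 = 23542948
R = (23542948 - 7661200) / (23542948 + 7661200) = 15881748 / 31204148 = 0.509

0.509


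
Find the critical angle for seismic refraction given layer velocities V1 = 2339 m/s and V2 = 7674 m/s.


V1/V2 = 2339/7674 = 0.304795
theta_c = arcsin(0.304795) = 17.7459 degrees

17.7459


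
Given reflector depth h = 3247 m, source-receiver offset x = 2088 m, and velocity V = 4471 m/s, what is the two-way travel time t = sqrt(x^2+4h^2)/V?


x^2 + 4h^2 = 2088^2 + 4*3247^2 = 4359744 + 42172036 = 46531780
sqrt(46531780) = 6821.4207
t = 6821.4207 / 4471 = 1.5257 s

1.5257


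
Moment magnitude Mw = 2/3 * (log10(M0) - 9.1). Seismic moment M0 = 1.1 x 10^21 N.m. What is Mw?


log10(M0) = log10(1.1 x 10^21) = 21.0414
Mw = 2/3 * (21.0414 - 9.1)
= 2/3 * 11.9414
= 7.96

7.96


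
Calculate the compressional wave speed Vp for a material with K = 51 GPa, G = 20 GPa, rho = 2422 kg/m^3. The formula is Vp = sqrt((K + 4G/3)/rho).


First compute the effective modulus:
K + 4G/3 = 51e9 + 4*20e9/3 = 77666666666.67 Pa
Then divide by density:
77666666666.67 / 2422 = 32067162.125 Pa/(kg/m^3)
Take the square root:
Vp = sqrt(32067162.125) = 5662.79 m/s

5662.79


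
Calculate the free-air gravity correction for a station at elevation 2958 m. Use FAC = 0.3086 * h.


FAC = 0.3086 * h
= 0.3086 * 2958
= 912.8388 mGal

912.8388


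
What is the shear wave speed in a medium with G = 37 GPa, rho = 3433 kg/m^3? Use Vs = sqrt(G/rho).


Convert G to Pa: G = 37e9 Pa
Compute G/rho = 37e9 / 3433 = 10777745.4122
Vs = sqrt(10777745.4122) = 3282.95 m/s

3282.95


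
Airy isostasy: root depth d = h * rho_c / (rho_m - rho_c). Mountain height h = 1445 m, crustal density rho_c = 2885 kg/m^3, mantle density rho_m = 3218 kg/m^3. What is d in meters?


rho_m - rho_c = 3218 - 2885 = 333
d = 1445 * 2885 / 333
= 4168825 / 333
= 12518.99 m

12518.99


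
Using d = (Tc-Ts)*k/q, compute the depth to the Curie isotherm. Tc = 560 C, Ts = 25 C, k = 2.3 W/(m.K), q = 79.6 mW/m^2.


T_Curie - T_surf = 560 - 25 = 535 C
Convert q to W/m^2: 79.6 mW/m^2 = 0.0796 W/m^2
d = 535 * 2.3 / 0.0796 = 15458.54 m

15458.54


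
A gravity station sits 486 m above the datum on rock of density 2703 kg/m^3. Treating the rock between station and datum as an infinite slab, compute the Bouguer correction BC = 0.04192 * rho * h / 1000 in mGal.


BC = 0.04192 * rho * h / 1000
= 0.04192 * 2703 * 486 / 1000
= 55.0685 mGal

55.0685


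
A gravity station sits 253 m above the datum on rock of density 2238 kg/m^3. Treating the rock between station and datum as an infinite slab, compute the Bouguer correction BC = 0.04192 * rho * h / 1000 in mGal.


BC = 0.04192 * rho * h / 1000
= 0.04192 * 2238 * 253 / 1000
= 23.7357 mGal

23.7357


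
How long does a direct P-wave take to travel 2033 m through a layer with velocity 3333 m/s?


t = x / V
= 2033 / 3333
= 0.61 s

0.61


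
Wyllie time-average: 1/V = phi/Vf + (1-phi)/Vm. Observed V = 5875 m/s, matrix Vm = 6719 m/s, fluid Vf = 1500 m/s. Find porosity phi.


1/V - 1/Vm = 1/5875 - 1/6719 = 2.138e-05
1/Vf - 1/Vm = 1/1500 - 1/6719 = 0.00051783
phi = 2.138e-05 / 0.00051783 = 0.0413

0.0413


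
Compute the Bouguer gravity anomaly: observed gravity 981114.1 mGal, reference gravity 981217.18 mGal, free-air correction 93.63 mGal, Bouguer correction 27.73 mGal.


BA = g_obs - g_ref + FAC - BC
= 981114.1 - 981217.18 + 93.63 - 27.73
= -37.18 mGal

-37.18


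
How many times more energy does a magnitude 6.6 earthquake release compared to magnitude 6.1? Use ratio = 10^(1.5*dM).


M2 - M1 = 6.6 - 6.1 = 0.5
1.5 * 0.5 = 0.75
ratio = 10^0.75 = 5.62

5.62


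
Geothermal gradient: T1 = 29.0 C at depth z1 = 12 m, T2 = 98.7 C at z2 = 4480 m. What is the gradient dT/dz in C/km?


dT = 98.7 - 29.0 = 69.7 C
dz = 4480 - 12 = 4468 m
gradient = dT/dz * 1000 = 69.7/4468 * 1000 = 15.5998 C/km

15.5998


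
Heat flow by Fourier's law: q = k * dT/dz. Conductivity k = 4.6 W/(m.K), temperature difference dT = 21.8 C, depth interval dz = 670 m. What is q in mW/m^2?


q = k * dT / dz * 1000
= 4.6 * 21.8 / 670 * 1000
= 0.149672 * 1000
= 149.6716 mW/m^2

149.6716


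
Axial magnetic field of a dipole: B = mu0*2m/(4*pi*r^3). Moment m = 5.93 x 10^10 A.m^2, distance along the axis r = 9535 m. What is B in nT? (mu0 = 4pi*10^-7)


m = 5.93 x 10^10 = 59300000000 A.m^2
2m = 118600000000 A.m^2
r^3 = 9535^3 = 866886205375
B = (4pi*10^-7) * 118600000000 / (4*pi * 866886205375) * 1e9
= 149037.155486 / 10893613337217.73 * 1e9
= 13.6811 nT

13.6811


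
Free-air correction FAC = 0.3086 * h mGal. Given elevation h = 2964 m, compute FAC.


FAC = 0.3086 * h
= 0.3086 * 2964
= 914.6904 mGal

914.6904


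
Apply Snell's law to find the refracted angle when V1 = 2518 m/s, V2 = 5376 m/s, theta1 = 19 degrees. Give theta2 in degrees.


sin(theta1) = sin(19 deg) = 0.325568
sin(theta2) = V2/V1 * sin(theta1) = 5376/2518 * 0.325568 = 0.695097
theta2 = arcsin(0.695097) = 44.035 degrees

44.035


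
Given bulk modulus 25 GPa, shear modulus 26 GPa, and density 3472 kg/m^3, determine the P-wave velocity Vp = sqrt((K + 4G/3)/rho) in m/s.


First compute the effective modulus:
K + 4G/3 = 25e9 + 4*26e9/3 = 59666666666.67 Pa
Then divide by density:
59666666666.67 / 3472 = 17185099.8464 Pa/(kg/m^3)
Take the square root:
Vp = sqrt(17185099.8464) = 4145.49 m/s

4145.49


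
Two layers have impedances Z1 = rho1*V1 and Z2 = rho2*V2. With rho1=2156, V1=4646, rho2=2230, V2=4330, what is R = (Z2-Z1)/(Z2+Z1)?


Z1 = 2156 * 4646 = 10016776
Z2 = 2230 * 4330 = 9655900
R = (9655900 - 10016776) / (9655900 + 10016776) = -360876 / 19672676 = -0.0183

-0.0183


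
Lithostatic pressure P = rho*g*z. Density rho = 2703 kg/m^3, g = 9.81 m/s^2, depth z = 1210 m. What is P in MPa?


P = rho * g * z / 1e6
= 2703 * 9.81 * 1210 / 1e6
= 32084880.3 / 1e6
= 32.0849 MPa

32.0849


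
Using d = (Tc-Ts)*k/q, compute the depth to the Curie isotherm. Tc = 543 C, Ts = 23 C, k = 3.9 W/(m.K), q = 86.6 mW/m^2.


T_Curie - T_surf = 543 - 23 = 520 C
Convert q to W/m^2: 86.6 mW/m^2 = 0.0866 W/m^2
d = 520 * 3.9 / 0.0866 = 23418.01 m

23418.01


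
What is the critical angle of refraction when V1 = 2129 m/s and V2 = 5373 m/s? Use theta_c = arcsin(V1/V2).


V1/V2 = 2129/5373 = 0.39624
theta_c = arcsin(0.39624) = 23.3434 degrees

23.3434


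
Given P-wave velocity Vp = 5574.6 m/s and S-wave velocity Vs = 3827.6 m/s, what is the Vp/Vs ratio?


Vp/Vs = 5574.6 / 3827.6
= 1.4564

1.4564


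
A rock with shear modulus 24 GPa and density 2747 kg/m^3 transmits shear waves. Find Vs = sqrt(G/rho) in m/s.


Convert G to Pa: G = 24e9 Pa
Compute G/rho = 24e9 / 2747 = 8736803.7859
Vs = sqrt(8736803.7859) = 2955.81 m/s

2955.81


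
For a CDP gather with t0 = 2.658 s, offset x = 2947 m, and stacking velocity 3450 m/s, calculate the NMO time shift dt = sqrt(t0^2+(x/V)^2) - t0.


x/Vnmo = 2947/3450 = 0.854203
(x/Vnmo)^2 = 0.729663
t0^2 = 7.064964
sqrt(7.064964 + 0.729663) = 2.791886
dt = 2.791886 - 2.658 = 0.133886

0.133886


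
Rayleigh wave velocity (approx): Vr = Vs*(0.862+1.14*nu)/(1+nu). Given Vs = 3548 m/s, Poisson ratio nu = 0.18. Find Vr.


Numerator factor = 0.862 + 1.14*0.18 = 1.0672
Denominator = 1 + 0.18 = 1.18
Vr = 3548 * 1.0672 / 1.18 = 3208.84 m/s

3208.84


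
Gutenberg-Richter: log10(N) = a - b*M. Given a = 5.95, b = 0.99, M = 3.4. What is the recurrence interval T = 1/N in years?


log10(N) = 5.95 - 0.99*3.4 = 2.584
N = 10^2.584 = 383.707245
T = 1/N = 1/383.707245 = 0.0026 years

0.0026


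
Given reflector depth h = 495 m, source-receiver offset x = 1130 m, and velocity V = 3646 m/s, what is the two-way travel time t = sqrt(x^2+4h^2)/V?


x^2 + 4h^2 = 1130^2 + 4*495^2 = 1276900 + 980100 = 2257000
sqrt(2257000) = 1502.3315
t = 1502.3315 / 3646 = 0.412 s

0.412


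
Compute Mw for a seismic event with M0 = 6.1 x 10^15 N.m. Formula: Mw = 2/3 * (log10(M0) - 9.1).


log10(M0) = log10(6.1 x 10^15) = 15.7853
Mw = 2/3 * (15.7853 - 9.1)
= 2/3 * 6.6853
= 4.46

4.46


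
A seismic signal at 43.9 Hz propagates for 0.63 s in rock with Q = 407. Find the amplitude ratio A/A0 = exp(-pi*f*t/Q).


pi*f*t/Q = pi*43.9*0.63/407 = 0.213482
A/A0 = exp(-0.213482) = 0.807767

0.807767


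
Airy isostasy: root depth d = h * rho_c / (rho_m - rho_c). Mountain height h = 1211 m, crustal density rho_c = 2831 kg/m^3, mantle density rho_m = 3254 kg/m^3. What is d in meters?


rho_m - rho_c = 3254 - 2831 = 423
d = 1211 * 2831 / 423
= 3428341 / 423
= 8104.83 m

8104.83


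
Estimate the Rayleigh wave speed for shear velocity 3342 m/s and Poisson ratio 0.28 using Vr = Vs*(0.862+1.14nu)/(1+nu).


Numerator factor = 0.862 + 1.14*0.28 = 1.1812
Denominator = 1 + 0.28 = 1.28
Vr = 3342 * 1.1812 / 1.28 = 3084.04 m/s

3084.04


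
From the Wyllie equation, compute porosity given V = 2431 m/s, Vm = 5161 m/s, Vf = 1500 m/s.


1/V - 1/Vm = 1/2431 - 1/5161 = 0.00021759
1/Vf - 1/Vm = 1/1500 - 1/5161 = 0.00047291
phi = 0.00021759 / 0.00047291 = 0.4601

0.4601


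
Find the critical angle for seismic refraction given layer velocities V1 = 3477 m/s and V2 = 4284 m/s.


V1/V2 = 3477/4284 = 0.811625
theta_c = arcsin(0.811625) = 54.255 degrees

54.255


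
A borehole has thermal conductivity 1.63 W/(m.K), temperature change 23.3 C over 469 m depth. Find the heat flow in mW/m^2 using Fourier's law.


q = k * dT / dz * 1000
= 1.63 * 23.3 / 469 * 1000
= 0.080979 * 1000
= 80.9787 mW/m^2

80.9787


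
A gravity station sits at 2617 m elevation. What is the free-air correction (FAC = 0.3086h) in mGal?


FAC = 0.3086 * h
= 0.3086 * 2617
= 807.6062 mGal

807.6062


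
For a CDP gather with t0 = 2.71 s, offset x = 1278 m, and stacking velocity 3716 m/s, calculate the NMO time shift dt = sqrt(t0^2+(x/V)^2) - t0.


x/Vnmo = 1278/3716 = 0.343918
(x/Vnmo)^2 = 0.11828
t0^2 = 7.3441
sqrt(7.3441 + 0.11828) = 2.731736
dt = 2.731736 - 2.71 = 0.021736

0.021736


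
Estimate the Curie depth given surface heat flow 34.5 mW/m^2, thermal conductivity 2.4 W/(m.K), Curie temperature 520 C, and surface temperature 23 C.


T_Curie - T_surf = 520 - 23 = 497 C
Convert q to W/m^2: 34.5 mW/m^2 = 0.0345 W/m^2
d = 497 * 2.4 / 0.0345 = 34573.91 m

34573.91


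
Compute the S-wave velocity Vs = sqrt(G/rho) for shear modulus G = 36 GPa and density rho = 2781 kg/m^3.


Convert G to Pa: G = 36e9 Pa
Compute G/rho = 36e9 / 2781 = 12944983.8188
Vs = sqrt(12944983.8188) = 3597.91 m/s

3597.91


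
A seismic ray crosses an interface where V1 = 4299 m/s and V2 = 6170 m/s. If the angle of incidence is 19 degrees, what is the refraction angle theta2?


sin(theta1) = sin(19 deg) = 0.325568
sin(theta2) = V2/V1 * sin(theta1) = 6170/4299 * 0.325568 = 0.467261
theta2 = arcsin(0.467261) = 27.8567 degrees

27.8567


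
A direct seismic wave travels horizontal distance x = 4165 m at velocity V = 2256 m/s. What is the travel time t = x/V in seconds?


t = x / V
= 4165 / 2256
= 1.8462 s

1.8462


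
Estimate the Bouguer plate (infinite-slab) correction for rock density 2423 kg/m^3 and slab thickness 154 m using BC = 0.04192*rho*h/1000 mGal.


BC = 0.04192 * rho * h / 1000
= 0.04192 * 2423 * 154 / 1000
= 15.6421 mGal

15.6421


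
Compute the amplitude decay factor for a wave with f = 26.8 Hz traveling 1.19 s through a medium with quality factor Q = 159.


pi*f*t/Q = pi*26.8*1.19/159 = 0.630136
A/A0 = exp(-0.630136) = 0.532519

0.532519


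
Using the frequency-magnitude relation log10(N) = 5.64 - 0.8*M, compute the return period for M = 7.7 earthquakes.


log10(N) = 5.64 - 0.8*7.7 = -0.52
N = 10^-0.52 = 0.301995
T = 1/N = 1/0.301995 = 3.3113 years

3.3113


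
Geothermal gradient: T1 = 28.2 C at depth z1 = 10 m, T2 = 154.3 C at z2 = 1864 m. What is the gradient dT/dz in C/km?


dT = 154.3 - 28.2 = 126.1 C
dz = 1864 - 10 = 1854 m
gradient = dT/dz * 1000 = 126.1/1854 * 1000 = 68.0151 C/km

68.0151


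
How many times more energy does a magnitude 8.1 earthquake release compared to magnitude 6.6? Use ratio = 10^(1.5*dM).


M2 - M1 = 8.1 - 6.6 = 1.5
1.5 * 1.5 = 2.25
ratio = 10^2.25 = 177.83

177.83


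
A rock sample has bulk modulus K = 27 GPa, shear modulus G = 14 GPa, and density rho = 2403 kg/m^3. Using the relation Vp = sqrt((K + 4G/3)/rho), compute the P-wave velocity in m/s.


First compute the effective modulus:
K + 4G/3 = 27e9 + 4*14e9/3 = 45666666666.67 Pa
Then divide by density:
45666666666.67 / 2403 = 19004022.7493 Pa/(kg/m^3)
Take the square root:
Vp = sqrt(19004022.7493) = 4359.36 m/s

4359.36


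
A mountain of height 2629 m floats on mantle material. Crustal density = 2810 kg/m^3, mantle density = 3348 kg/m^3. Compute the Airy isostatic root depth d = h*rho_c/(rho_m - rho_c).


rho_m - rho_c = 3348 - 2810 = 538
d = 2629 * 2810 / 538
= 7387490 / 538
= 13731.39 m

13731.39


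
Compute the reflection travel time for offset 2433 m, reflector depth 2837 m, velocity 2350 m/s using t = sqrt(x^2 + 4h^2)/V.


x^2 + 4h^2 = 2433^2 + 4*2837^2 = 5919489 + 32194276 = 38113765
sqrt(38113765) = 6173.6347
t = 6173.6347 / 2350 = 2.6271 s

2.6271


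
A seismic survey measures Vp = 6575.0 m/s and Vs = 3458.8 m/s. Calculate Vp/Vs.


Vp/Vs = 6575.0 / 3458.8
= 1.9009

1.9009


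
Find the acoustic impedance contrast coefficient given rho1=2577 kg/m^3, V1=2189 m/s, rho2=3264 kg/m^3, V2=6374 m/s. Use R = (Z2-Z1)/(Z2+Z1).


Z1 = 2577 * 2189 = 5641053
Z2 = 3264 * 6374 = 20804736
R = (20804736 - 5641053) / (20804736 + 5641053) = 15163683 / 26445789 = 0.5734

0.5734


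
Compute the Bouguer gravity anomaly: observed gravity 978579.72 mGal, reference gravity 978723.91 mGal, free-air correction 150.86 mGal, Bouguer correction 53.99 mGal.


BA = g_obs - g_ref + FAC - BC
= 978579.72 - 978723.91 + 150.86 - 53.99
= -47.32 mGal

-47.32


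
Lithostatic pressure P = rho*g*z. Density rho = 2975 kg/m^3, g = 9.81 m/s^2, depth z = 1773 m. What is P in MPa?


P = rho * g * z / 1e6
= 2975 * 9.81 * 1773 / 1e6
= 51744561.75 / 1e6
= 51.7446 MPa

51.7446


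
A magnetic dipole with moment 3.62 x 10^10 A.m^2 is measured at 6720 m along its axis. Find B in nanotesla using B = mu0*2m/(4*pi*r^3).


m = 3.62 x 10^10 = 36200000000 A.m^2
2m = 72400000000 A.m^2
r^3 = 6720^3 = 303464448000
B = (4pi*10^-7) * 72400000000 / (4*pi * 303464448000) * 1e9
= 90980.523248 / 3813446721849.93 * 1e9
= 23.8578 nT

23.8578


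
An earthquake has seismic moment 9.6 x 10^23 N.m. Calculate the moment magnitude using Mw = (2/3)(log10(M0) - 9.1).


log10(M0) = log10(9.6 x 10^23) = 23.9823
Mw = 2/3 * (23.9823 - 9.1)
= 2/3 * 14.8823
= 9.92

9.92


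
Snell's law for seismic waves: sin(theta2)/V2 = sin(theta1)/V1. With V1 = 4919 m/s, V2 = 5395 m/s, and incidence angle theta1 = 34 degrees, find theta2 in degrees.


sin(theta1) = sin(34 deg) = 0.559193
sin(theta2) = V2/V1 * sin(theta1) = 5395/4919 * 0.559193 = 0.613305
theta2 = arcsin(0.613305) = 37.8288 degrees

37.8288


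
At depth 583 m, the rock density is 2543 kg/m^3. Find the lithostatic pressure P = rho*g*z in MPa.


P = rho * g * z / 1e6
= 2543 * 9.81 * 583 / 1e6
= 14544001.89 / 1e6
= 14.544 MPa

14.544


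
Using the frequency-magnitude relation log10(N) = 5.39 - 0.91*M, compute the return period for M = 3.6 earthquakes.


log10(N) = 5.39 - 0.91*3.6 = 2.114
N = 10^2.114 = 130.016958
T = 1/N = 1/130.016958 = 0.0077 years

0.0077


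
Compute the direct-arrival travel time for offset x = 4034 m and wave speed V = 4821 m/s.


t = x / V
= 4034 / 4821
= 0.8368 s

0.8368


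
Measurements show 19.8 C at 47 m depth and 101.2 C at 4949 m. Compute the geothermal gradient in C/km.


dT = 101.2 - 19.8 = 81.4 C
dz = 4949 - 47 = 4902 m
gradient = dT/dz * 1000 = 81.4/4902 * 1000 = 16.6055 C/km

16.6055


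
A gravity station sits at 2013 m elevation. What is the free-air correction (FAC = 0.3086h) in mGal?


FAC = 0.3086 * h
= 0.3086 * 2013
= 621.2118 mGal

621.2118


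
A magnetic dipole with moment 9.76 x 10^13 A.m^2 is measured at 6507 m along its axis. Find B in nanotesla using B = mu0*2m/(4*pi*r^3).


m = 9.76 x 10^13 = 97600000000000 A.m^2
2m = 195200000000000 A.m^2
r^3 = 6507^3 = 275513205843
B = (4pi*10^-7) * 195200000000000 / (4*pi * 275513205843) * 1e9
= 245295554.392291 / 3462201053773.37 * 1e9
= 70849.5984 nT

70849.5984


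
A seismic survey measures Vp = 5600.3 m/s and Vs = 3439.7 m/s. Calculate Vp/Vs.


Vp/Vs = 5600.3 / 3439.7
= 1.6281

1.6281


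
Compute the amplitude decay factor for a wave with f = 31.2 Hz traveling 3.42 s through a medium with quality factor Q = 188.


pi*f*t/Q = pi*31.2*3.42/188 = 1.783088
A/A0 = exp(-1.783088) = 0.168118

0.168118


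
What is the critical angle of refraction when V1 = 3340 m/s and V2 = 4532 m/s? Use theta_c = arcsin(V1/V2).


V1/V2 = 3340/4532 = 0.736981
theta_c = arcsin(0.736981) = 47.4749 degrees

47.4749


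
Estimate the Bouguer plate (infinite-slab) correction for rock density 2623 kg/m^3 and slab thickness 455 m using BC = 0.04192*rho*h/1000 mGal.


BC = 0.04192 * rho * h / 1000
= 0.04192 * 2623 * 455 / 1000
= 50.0301 mGal

50.0301


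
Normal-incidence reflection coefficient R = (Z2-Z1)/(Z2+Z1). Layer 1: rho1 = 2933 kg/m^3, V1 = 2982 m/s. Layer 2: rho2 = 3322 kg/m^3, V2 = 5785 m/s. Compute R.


Z1 = 2933 * 2982 = 8746206
Z2 = 3322 * 5785 = 19217770
R = (19217770 - 8746206) / (19217770 + 8746206) = 10471564 / 27963976 = 0.3745

0.3745


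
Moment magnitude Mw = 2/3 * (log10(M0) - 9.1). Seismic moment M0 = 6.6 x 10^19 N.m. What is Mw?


log10(M0) = log10(6.6 x 10^19) = 19.8195
Mw = 2/3 * (19.8195 - 9.1)
= 2/3 * 10.7195
= 7.15

7.15


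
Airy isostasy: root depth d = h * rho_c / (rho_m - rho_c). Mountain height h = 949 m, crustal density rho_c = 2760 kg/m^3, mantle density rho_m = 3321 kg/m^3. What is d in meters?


rho_m - rho_c = 3321 - 2760 = 561
d = 949 * 2760 / 561
= 2619240 / 561
= 4668.88 m

4668.88


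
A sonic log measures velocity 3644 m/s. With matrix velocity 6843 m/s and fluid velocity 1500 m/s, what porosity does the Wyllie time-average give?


1/V - 1/Vm = 1/3644 - 1/6843 = 0.00012829
1/Vf - 1/Vm = 1/1500 - 1/6843 = 0.00052053
phi = 0.00012829 / 0.00052053 = 0.2465

0.2465


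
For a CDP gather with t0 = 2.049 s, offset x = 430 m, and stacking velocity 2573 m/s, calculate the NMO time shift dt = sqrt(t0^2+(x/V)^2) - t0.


x/Vnmo = 430/2573 = 0.16712
(x/Vnmo)^2 = 0.027929
t0^2 = 4.198401
sqrt(4.198401 + 0.027929) = 2.055804
dt = 2.055804 - 2.049 = 0.006804

0.006804


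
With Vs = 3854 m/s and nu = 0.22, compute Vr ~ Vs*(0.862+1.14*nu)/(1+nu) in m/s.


Numerator factor = 0.862 + 1.14*0.22 = 1.1128
Denominator = 1 + 0.22 = 1.22
Vr = 3854 * 1.1128 / 1.22 = 3515.35 m/s

3515.35


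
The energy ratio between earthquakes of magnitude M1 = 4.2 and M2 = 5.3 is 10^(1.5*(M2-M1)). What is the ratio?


M2 - M1 = 5.3 - 4.2 = 1.1
1.5 * 1.1 = 1.65
ratio = 10^1.65 = 44.67

44.67


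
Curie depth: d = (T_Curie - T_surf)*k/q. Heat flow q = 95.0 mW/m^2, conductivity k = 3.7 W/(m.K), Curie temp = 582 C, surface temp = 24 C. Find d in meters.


T_Curie - T_surf = 582 - 24 = 558 C
Convert q to W/m^2: 95.0 mW/m^2 = 0.095 W/m^2
d = 558 * 3.7 / 0.095 = 21732.63 m

21732.63


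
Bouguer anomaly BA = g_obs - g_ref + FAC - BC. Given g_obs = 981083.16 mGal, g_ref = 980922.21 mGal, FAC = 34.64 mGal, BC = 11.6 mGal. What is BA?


BA = g_obs - g_ref + FAC - BC
= 981083.16 - 980922.21 + 34.64 - 11.6
= 183.99 mGal

183.99


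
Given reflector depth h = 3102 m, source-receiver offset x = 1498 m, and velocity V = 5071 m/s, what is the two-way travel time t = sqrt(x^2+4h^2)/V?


x^2 + 4h^2 = 1498^2 + 4*3102^2 = 2244004 + 38489616 = 40733620
sqrt(40733620) = 6382.2896
t = 6382.2896 / 5071 = 1.2586 s

1.2586


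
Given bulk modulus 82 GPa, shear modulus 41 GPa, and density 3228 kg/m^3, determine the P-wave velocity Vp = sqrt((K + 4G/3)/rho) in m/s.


First compute the effective modulus:
K + 4G/3 = 82e9 + 4*41e9/3 = 136666666666.67 Pa
Then divide by density:
136666666666.67 / 3228 = 42337876.9104 Pa/(kg/m^3)
Take the square root:
Vp = sqrt(42337876.9104) = 6506.76 m/s

6506.76


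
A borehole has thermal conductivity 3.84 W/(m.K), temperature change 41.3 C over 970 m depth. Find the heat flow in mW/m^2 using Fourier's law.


q = k * dT / dz * 1000
= 3.84 * 41.3 / 970 * 1000
= 0.163497 * 1000
= 163.4969 mW/m^2

163.4969


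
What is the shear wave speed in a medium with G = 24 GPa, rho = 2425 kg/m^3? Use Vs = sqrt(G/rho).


Convert G to Pa: G = 24e9 Pa
Compute G/rho = 24e9 / 2425 = 9896907.2165
Vs = sqrt(9896907.2165) = 3145.94 m/s

3145.94


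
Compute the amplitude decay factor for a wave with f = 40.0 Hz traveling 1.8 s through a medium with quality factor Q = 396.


pi*f*t/Q = pi*40.0*1.8/396 = 0.571199
A/A0 = exp(-0.571199) = 0.564848

0.564848


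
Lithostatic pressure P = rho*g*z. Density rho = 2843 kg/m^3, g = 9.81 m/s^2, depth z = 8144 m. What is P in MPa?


P = rho * g * z / 1e6
= 2843 * 9.81 * 8144 / 1e6
= 227134775.52 / 1e6
= 227.1348 MPa

227.1348


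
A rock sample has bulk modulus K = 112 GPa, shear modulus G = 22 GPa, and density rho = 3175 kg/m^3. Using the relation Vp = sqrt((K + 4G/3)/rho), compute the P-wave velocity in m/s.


First compute the effective modulus:
K + 4G/3 = 112e9 + 4*22e9/3 = 141333333333.33 Pa
Then divide by density:
141333333333.33 / 3175 = 44514435.6955 Pa/(kg/m^3)
Take the square root:
Vp = sqrt(44514435.6955) = 6671.91 m/s

6671.91


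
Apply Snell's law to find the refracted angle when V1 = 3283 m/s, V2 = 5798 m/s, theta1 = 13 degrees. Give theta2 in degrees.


sin(theta1) = sin(13 deg) = 0.224951
sin(theta2) = V2/V1 * sin(theta1) = 5798/3283 * 0.224951 = 0.397279
theta2 = arcsin(0.397279) = 23.4082 degrees

23.4082


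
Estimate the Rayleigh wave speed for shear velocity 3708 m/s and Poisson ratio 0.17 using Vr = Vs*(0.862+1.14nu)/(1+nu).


Numerator factor = 0.862 + 1.14*0.17 = 1.0558
Denominator = 1 + 0.17 = 1.17
Vr = 3708 * 1.0558 / 1.17 = 3346.07 m/s

3346.07


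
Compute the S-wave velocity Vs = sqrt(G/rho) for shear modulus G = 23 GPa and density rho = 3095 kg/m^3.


Convert G to Pa: G = 23e9 Pa
Compute G/rho = 23e9 / 3095 = 7431340.8724
Vs = sqrt(7431340.8724) = 2726.05 m/s

2726.05


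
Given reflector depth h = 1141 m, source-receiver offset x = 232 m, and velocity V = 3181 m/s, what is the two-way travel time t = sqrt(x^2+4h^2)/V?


x^2 + 4h^2 = 232^2 + 4*1141^2 = 53824 + 5207524 = 5261348
sqrt(5261348) = 2293.7628
t = 2293.7628 / 3181 = 0.7211 s

0.7211


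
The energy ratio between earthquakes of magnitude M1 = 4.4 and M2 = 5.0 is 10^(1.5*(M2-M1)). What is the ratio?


M2 - M1 = 5.0 - 4.4 = 0.6
1.5 * 0.6 = 0.9
ratio = 10^0.9 = 7.94

7.94


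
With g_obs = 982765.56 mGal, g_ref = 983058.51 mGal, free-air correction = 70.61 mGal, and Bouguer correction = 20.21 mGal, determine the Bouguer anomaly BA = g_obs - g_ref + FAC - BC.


BA = g_obs - g_ref + FAC - BC
= 982765.56 - 983058.51 + 70.61 - 20.21
= -242.55 mGal

-242.55


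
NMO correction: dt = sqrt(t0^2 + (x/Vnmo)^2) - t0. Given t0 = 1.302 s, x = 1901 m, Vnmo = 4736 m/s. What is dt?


x/Vnmo = 1901/4736 = 0.401394
(x/Vnmo)^2 = 0.161117
t0^2 = 1.695204
sqrt(1.695204 + 0.161117) = 1.362469
dt = 1.362469 - 1.302 = 0.060469

0.060469


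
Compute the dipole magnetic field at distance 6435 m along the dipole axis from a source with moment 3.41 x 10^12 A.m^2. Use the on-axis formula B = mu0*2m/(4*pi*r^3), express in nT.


m = 3.41 x 10^12 = 3410000000000 A.m^2
2m = 6820000000000 A.m^2
r^3 = 6435^3 = 266468362875
B = (4pi*10^-7) * 6820000000000 / (4*pi * 266468362875) * 1e9
= 8570264.758993 / 3348540204888.8 * 1e9
= 2559.4033 nT

2559.4033


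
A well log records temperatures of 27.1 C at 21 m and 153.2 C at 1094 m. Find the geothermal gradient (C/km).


dT = 153.2 - 27.1 = 126.1 C
dz = 1094 - 21 = 1073 m
gradient = dT/dz * 1000 = 126.1/1073 * 1000 = 117.521 C/km

117.521


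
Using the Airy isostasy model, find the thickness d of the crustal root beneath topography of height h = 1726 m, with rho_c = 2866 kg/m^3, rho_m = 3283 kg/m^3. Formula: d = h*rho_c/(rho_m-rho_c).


rho_m - rho_c = 3283 - 2866 = 417
d = 1726 * 2866 / 417
= 4946716 / 417
= 11862.63 m

11862.63


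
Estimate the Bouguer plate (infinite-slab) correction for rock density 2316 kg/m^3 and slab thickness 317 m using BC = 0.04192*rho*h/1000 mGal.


BC = 0.04192 * rho * h / 1000
= 0.04192 * 2316 * 317 / 1000
= 30.7765 mGal

30.7765


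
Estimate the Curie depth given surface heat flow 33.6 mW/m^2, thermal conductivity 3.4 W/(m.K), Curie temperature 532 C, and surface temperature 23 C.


T_Curie - T_surf = 532 - 23 = 509 C
Convert q to W/m^2: 33.6 mW/m^2 = 0.0336 W/m^2
d = 509 * 3.4 / 0.0336 = 51505.95 m

51505.95


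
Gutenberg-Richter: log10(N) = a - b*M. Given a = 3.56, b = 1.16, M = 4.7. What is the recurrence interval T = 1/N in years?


log10(N) = 3.56 - 1.16*4.7 = -1.892
N = 10^-1.892 = 0.012823
T = 1/N = 1/0.012823 = 77.983 years

77.983


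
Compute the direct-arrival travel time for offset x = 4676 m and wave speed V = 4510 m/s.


t = x / V
= 4676 / 4510
= 1.0368 s

1.0368


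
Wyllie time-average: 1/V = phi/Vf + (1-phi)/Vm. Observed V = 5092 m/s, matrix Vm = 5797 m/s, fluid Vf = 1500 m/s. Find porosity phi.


1/V - 1/Vm = 1/5092 - 1/5797 = 2.388e-05
1/Vf - 1/Vm = 1/1500 - 1/5797 = 0.00049416
phi = 2.388e-05 / 0.00049416 = 0.0483

0.0483


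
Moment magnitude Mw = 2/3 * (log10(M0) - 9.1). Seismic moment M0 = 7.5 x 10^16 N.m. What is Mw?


log10(M0) = log10(7.5 x 10^16) = 16.8751
Mw = 2/3 * (16.8751 - 9.1)
= 2/3 * 7.7751
= 5.18

5.18


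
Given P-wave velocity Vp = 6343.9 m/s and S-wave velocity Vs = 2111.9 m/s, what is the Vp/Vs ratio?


Vp/Vs = 6343.9 / 2111.9
= 3.0039

3.0039


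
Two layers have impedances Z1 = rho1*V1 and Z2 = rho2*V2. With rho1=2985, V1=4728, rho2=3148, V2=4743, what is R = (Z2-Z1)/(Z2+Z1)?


Z1 = 2985 * 4728 = 14113080
Z2 = 3148 * 4743 = 14930964
R = (14930964 - 14113080) / (14930964 + 14113080) = 817884 / 29044044 = 0.0282

0.0282


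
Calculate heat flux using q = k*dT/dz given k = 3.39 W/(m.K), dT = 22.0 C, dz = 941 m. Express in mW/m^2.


q = k * dT / dz * 1000
= 3.39 * 22.0 / 941 * 1000
= 0.079256 * 1000
= 79.2561 mW/m^2

79.2561


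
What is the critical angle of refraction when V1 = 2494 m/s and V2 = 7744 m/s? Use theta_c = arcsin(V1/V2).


V1/V2 = 2494/7744 = 0.322056
theta_c = arcsin(0.322056) = 18.7873 degrees

18.7873


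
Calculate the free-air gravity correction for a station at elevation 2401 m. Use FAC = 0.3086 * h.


FAC = 0.3086 * h
= 0.3086 * 2401
= 740.9486 mGal

740.9486


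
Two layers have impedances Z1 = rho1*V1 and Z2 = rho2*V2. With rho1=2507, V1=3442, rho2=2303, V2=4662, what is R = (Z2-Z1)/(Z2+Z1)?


Z1 = 2507 * 3442 = 8629094
Z2 = 2303 * 4662 = 10736586
R = (10736586 - 8629094) / (10736586 + 8629094) = 2107492 / 19365680 = 0.1088

0.1088


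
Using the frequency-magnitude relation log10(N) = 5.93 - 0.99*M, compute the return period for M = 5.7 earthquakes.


log10(N) = 5.93 - 0.99*5.7 = 0.287
N = 10^0.287 = 1.936422
T = 1/N = 1/1.936422 = 0.5164 years

0.5164


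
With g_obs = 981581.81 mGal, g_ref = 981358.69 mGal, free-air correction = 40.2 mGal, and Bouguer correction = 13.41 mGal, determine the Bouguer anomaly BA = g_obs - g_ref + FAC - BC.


BA = g_obs - g_ref + FAC - BC
= 981581.81 - 981358.69 + 40.2 - 13.41
= 249.91 mGal

249.91


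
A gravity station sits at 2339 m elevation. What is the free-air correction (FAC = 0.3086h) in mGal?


FAC = 0.3086 * h
= 0.3086 * 2339
= 721.8154 mGal

721.8154


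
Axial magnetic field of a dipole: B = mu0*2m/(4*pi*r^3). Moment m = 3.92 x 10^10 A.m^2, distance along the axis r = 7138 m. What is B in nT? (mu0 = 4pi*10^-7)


m = 3.92 x 10^10 = 39200000000 A.m^2
2m = 78400000000 A.m^2
r^3 = 7138^3 = 363688552072
B = (4pi*10^-7) * 78400000000 / (4*pi * 363688552072) * 1e9
= 98520.345617 / 4570245133536.42 * 1e9
= 21.5569 nT

21.5569


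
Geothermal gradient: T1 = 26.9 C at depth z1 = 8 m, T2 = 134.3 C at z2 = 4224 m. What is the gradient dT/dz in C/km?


dT = 134.3 - 26.9 = 107.4 C
dz = 4224 - 8 = 4216 m
gradient = dT/dz * 1000 = 107.4/4216 * 1000 = 25.4744 C/km

25.4744


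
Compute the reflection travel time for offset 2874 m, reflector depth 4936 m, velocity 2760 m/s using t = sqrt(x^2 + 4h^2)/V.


x^2 + 4h^2 = 2874^2 + 4*4936^2 = 8259876 + 97456384 = 105716260
sqrt(105716260) = 10281.8413
t = 10281.8413 / 2760 = 3.7253 s

3.7253


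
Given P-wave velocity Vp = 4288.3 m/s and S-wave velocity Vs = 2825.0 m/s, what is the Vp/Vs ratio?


Vp/Vs = 4288.3 / 2825.0
= 1.518

1.518


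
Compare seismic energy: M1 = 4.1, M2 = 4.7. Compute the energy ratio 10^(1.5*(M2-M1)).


M2 - M1 = 4.7 - 4.1 = 0.6
1.5 * 0.6 = 0.9
ratio = 10^0.9 = 7.94

7.94


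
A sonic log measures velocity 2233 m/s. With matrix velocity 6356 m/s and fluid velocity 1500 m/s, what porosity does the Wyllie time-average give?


1/V - 1/Vm = 1/2233 - 1/6356 = 0.0002905
1/Vf - 1/Vm = 1/1500 - 1/6356 = 0.00050934
phi = 0.0002905 / 0.00050934 = 0.5703

0.5703


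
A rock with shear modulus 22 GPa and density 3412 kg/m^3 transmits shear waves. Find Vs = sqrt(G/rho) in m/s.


Convert G to Pa: G = 22e9 Pa
Compute G/rho = 22e9 / 3412 = 6447831.1841
Vs = sqrt(6447831.1841) = 2539.26 m/s

2539.26


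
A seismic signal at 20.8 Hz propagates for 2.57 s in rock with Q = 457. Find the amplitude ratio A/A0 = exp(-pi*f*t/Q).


pi*f*t/Q = pi*20.8*2.57/457 = 0.367477
A/A0 = exp(-0.367477) = 0.692479

0.692479


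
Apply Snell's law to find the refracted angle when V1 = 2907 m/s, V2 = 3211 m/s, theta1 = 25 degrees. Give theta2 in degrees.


sin(theta1) = sin(25 deg) = 0.422618
sin(theta2) = V2/V1 * sin(theta1) = 3211/2907 * 0.422618 = 0.466814
theta2 = arcsin(0.466814) = 27.8277 degrees

27.8277


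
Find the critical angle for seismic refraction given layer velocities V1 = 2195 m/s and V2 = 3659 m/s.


V1/V2 = 2195/3659 = 0.599891
theta_c = arcsin(0.599891) = 36.8621 degrees

36.8621


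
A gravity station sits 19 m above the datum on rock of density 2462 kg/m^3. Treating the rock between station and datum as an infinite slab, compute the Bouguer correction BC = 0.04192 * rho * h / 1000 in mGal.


BC = 0.04192 * rho * h / 1000
= 0.04192 * 2462 * 19 / 1000
= 1.9609 mGal

1.9609


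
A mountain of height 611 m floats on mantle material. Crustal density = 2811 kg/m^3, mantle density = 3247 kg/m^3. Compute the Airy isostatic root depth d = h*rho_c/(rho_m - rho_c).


rho_m - rho_c = 3247 - 2811 = 436
d = 611 * 2811 / 436
= 1717521 / 436
= 3939.27 m

3939.27


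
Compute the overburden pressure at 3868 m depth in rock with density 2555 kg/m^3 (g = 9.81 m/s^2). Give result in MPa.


P = rho * g * z / 1e6
= 2555 * 9.81 * 3868 / 1e6
= 96949679.4 / 1e6
= 96.9497 MPa

96.9497


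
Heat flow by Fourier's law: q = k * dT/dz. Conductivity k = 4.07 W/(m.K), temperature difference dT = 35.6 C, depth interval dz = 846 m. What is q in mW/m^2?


q = k * dT / dz * 1000
= 4.07 * 35.6 / 846 * 1000
= 0.171267 * 1000
= 171.2671 mW/m^2

171.2671


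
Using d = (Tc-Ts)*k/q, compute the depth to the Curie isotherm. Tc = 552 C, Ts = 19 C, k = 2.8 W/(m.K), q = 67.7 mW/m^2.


T_Curie - T_surf = 552 - 19 = 533 C
Convert q to W/m^2: 67.7 mW/m^2 = 0.0677 W/m^2
d = 533 * 2.8 / 0.0677 = 22044.31 m

22044.31


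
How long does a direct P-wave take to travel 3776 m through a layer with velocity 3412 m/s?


t = x / V
= 3776 / 3412
= 1.1067 s

1.1067


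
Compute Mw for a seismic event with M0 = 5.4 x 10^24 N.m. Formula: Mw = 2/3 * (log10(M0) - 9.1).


log10(M0) = log10(5.4 x 10^24) = 24.7324
Mw = 2/3 * (24.7324 - 9.1)
= 2/3 * 15.6324
= 10.42

10.42


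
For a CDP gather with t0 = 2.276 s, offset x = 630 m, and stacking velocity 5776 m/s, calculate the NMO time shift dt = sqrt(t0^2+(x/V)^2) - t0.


x/Vnmo = 630/5776 = 0.109072
(x/Vnmo)^2 = 0.011897
t0^2 = 5.180176
sqrt(5.180176 + 0.011897) = 2.278612
dt = 2.278612 - 2.276 = 0.002612

0.002612


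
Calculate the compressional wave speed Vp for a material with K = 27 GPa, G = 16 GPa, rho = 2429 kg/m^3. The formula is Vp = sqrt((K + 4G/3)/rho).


First compute the effective modulus:
K + 4G/3 = 27e9 + 4*16e9/3 = 48333333333.33 Pa
Then divide by density:
48333333333.33 / 2429 = 19898449.2933 Pa/(kg/m^3)
Take the square root:
Vp = sqrt(19898449.2933) = 4460.77 m/s

4460.77


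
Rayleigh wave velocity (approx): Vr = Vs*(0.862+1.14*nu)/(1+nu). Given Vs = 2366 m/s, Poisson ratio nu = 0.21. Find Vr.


Numerator factor = 0.862 + 1.14*0.21 = 1.1014
Denominator = 1 + 0.21 = 1.21
Vr = 2366 * 1.1014 / 1.21 = 2153.65 m/s

2153.65


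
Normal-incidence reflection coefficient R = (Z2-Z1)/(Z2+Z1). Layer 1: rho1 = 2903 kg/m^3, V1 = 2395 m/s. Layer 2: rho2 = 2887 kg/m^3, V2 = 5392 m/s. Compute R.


Z1 = 2903 * 2395 = 6952685
Z2 = 2887 * 5392 = 15566704
R = (15566704 - 6952685) / (15566704 + 6952685) = 8614019 / 22519389 = 0.3825

0.3825


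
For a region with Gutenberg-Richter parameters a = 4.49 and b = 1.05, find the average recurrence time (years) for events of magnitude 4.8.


log10(N) = 4.49 - 1.05*4.8 = -0.55
N = 10^-0.55 = 0.281838
T = 1/N = 1/0.281838 = 3.5481 years

3.5481


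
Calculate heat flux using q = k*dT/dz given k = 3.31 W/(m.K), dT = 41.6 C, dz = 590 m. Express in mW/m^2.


q = k * dT / dz * 1000
= 3.31 * 41.6 / 590 * 1000
= 0.233383 * 1000
= 233.3831 mW/m^2

233.3831


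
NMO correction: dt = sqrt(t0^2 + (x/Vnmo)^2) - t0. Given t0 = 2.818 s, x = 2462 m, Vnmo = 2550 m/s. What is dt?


x/Vnmo = 2462/2550 = 0.96549
(x/Vnmo)^2 = 0.932171
t0^2 = 7.941124
sqrt(7.941124 + 0.932171) = 2.978808
dt = 2.978808 - 2.818 = 0.160808

0.160808


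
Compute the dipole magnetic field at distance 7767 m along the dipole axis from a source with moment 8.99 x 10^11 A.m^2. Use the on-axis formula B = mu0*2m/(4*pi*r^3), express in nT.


m = 8.99 x 10^11 = 899000000000 A.m^2
2m = 1798000000000 A.m^2
r^3 = 7767^3 = 468554286663
B = (4pi*10^-7) * 1798000000000 / (4*pi * 468554286663) * 1e9
= 2259433.436462 / 5888026819153.95 * 1e9
= 383.7336 nT

383.7336


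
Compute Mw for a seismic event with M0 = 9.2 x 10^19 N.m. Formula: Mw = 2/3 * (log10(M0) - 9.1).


log10(M0) = log10(9.2 x 10^19) = 19.9638
Mw = 2/3 * (19.9638 - 9.1)
= 2/3 * 10.8638
= 7.24

7.24


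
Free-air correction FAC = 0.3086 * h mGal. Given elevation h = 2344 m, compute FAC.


FAC = 0.3086 * h
= 0.3086 * 2344
= 723.3584 mGal

723.3584


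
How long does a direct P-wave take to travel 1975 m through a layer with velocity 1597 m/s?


t = x / V
= 1975 / 1597
= 1.2367 s

1.2367


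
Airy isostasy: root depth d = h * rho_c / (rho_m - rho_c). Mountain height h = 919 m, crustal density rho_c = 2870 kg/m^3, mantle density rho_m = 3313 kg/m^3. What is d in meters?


rho_m - rho_c = 3313 - 2870 = 443
d = 919 * 2870 / 443
= 2637530 / 443
= 5953.79 m

5953.79
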